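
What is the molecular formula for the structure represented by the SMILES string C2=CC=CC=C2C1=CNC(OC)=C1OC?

Heavy atoms from the SMILES: 12 C, 1 N, 2 O.
Implicit hydrogens by atom environment:
  6 × C (aromatic): 1 H each → 6
  4 × C (aromatic): no H
  2 × C: 3 H each → 6
  2 × O: no H
  1 × N (aromatic): 1 H
  Total hydrogens = 13.
Molecular formula: C12H13NO2

C12H13NO2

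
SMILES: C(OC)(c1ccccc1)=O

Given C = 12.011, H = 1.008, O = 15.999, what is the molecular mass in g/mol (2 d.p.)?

136.15

Molecular formula: C8H8O2.
M = 8×12.011 + 8×1.008 + 2×15.999 = 136.15 g/mol.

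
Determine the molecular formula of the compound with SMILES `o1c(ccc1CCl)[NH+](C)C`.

Heavy atoms from the SMILES: 7 C, 1 Cl, 1 N, 1 O.
Implicit hydrogens by atom environment:
  2 × C: 3 H each → 6
  2 × C (aromatic): 1 H each → 2
  2 × C (aromatic): no H
  1 × C: 2 H
  1 × Cl: no H
  1 × N (charge +1): 1 H
  1 × O (aromatic): no H
  Total hydrogens = 11.
Net charge +1.
Molecular formula: C7H11ClNO+

C7H11ClNO+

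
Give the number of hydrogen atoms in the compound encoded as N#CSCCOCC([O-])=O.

Hydrogens are implicit in SMILES; fill each atom to its normal valence:
  3 × C: 2 H each → 6
  2 × C: no H
  2 × O: no H
  1 × N: no H
  1 × O (charge -1): no H
  1 × S: no H
  Total hydrogens = 6.

6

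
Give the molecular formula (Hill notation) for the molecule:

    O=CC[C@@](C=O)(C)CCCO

C8H14O3

Heavy atoms from the SMILES: 8 C, 3 O.
Implicit hydrogens by atom environment:
  4 × C: 2 H each → 8
  2 × C: 1 H each → 2
  2 × O: no H
  1 × C: 3 H
  1 × C: no H
  1 × O: 1 H
  Total hydrogens = 14.
Molecular formula: C8H14O3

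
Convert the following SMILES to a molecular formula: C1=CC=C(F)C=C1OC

C7H7FO

Heavy atoms from the SMILES: 7 C, 1 F, 1 O.
Implicit hydrogens by atom environment:
  4 × C (aromatic): 1 H each → 4
  2 × C (aromatic): no H
  1 × C: 3 H
  1 × F: no H
  1 × O: no H
  Total hydrogens = 7.
Molecular formula: C7H7FO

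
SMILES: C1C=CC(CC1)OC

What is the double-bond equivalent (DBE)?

Molecular formula from the SMILES: C7H12O.
DoU = (2C + 2 + N − H − X)/2 = (2·7 + 2 + 0 − 12 − 0)/2 = 4/2 = 2.
(Structurally: 1 ring(s) + 1 π bond(s) = 2.)

2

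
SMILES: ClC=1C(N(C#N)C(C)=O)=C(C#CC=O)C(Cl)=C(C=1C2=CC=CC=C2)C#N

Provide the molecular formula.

Heavy atoms from the SMILES: 19 C, 2 Cl, 3 N, 2 O.
Implicit hydrogens by atom environment:
  7 × C (aromatic): no H
  5 × C (aromatic): 1 H each → 5
  5 × C: no H
  3 × N: no H
  2 × Cl: no H
  2 × O: no H
  1 × C: 3 H
  1 × C: 1 H
  Total hydrogens = 9.
Molecular formula: C19H9Cl2N3O2

C19H9Cl2N3O2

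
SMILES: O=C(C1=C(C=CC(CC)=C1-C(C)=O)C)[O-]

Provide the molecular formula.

Heavy atoms from the SMILES: 12 C, 3 O.
Implicit hydrogens by atom environment:
  4 × C (aromatic): no H
  3 × C: 3 H each → 9
  2 × C (aromatic): 1 H each → 2
  2 × C: no H
  2 × O: no H
  1 × C: 2 H
  1 × O (charge -1): no H
  Total hydrogens = 13.
Net charge -1.
Molecular formula: C12H13O3-

C12H13O3-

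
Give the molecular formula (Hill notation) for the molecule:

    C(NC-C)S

C3H9NS

Heavy atoms from the SMILES: 3 C, 1 N, 1 S.
Implicit hydrogens by atom environment:
  2 × C: 2 H each → 4
  1 × C: 3 H
  1 × N: 1 H
  1 × S: 1 H
  Total hydrogens = 9.
Molecular formula: C3H9NS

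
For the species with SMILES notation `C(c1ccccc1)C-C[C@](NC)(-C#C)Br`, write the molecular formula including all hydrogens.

C13H16BrN

Heavy atoms from the SMILES: 1 Br, 13 C, 1 N.
Implicit hydrogens by atom environment:
  5 × C (aromatic): 1 H each → 5
  3 × C: 2 H each → 6
  2 × C: no H
  1 × Br: no H
  1 × C: 3 H
  1 × C: 1 H
  1 × C (aromatic): no H
  1 × N: 1 H
  Total hydrogens = 16.
Molecular formula: C13H16BrN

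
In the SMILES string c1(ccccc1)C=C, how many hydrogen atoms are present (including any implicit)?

8

Hydrogens are implicit in SMILES; fill each atom to its normal valence:
  5 × C (aromatic): 1 H each → 5
  1 × C: 2 H
  1 × C: 1 H
  1 × C (aromatic): no H
  Total hydrogens = 8.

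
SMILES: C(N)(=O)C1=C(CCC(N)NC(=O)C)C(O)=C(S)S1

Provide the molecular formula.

Heavy atoms from the SMILES: 10 C, 3 N, 3 O, 2 S.
Implicit hydrogens by atom environment:
  4 × C (aromatic): no H
  2 × C: 2 H each → 4
  2 × C: no H
  2 × N: 2 H each → 4
  2 × O: no H
  1 × C: 3 H
  1 × C: 1 H
  1 × N: 1 H
  1 × O: 1 H
  1 × S: 1 H
  1 × S (aromatic): no H
  Total hydrogens = 15.
Molecular formula: C10H15N3O3S2

C10H15N3O3S2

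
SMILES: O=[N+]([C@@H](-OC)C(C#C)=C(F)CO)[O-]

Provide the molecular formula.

Heavy atoms from the SMILES: 7 C, 1 F, 1 N, 4 O.
Implicit hydrogens by atom environment:
  3 × C: no H
  2 × C: 1 H each → 2
  2 × O: no H
  1 × C: 3 H
  1 × C: 2 H
  1 × F: no H
  1 × N (charge +1): no H
  1 × O: 1 H
  1 × O (charge -1): no H
  Total hydrogens = 8.
Molecular formula: C7H8FNO4

C7H8FNO4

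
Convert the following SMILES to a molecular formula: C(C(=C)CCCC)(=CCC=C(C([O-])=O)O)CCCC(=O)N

C16H24NO4-

Heavy atoms from the SMILES: 16 C, 1 N, 4 O.
Implicit hydrogens by atom environment:
  8 × C: 2 H each → 16
  5 × C: no H
  2 × C: 1 H each → 2
  2 × O: no H
  1 × C: 3 H
  1 × N: 2 H
  1 × O: 1 H
  1 × O (charge -1): no H
  Total hydrogens = 24.
Net charge -1.
Molecular formula: C16H24NO4-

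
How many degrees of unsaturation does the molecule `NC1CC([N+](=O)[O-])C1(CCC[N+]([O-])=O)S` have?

Molecular formula from the SMILES: C7H13N3O4S.
DoU = (2C + 2 + N − H − X)/2 = (2·7 + 2 + 3 − 13 − 0)/2 = 6/2 = 3.
(Structurally: 1 ring(s) + 2 π bond(s) = 3.)

3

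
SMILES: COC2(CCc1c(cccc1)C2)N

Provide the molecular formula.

C11H15NO

Heavy atoms from the SMILES: 11 C, 1 N, 1 O.
Implicit hydrogens by atom environment:
  4 × C (aromatic): 1 H each → 4
  3 × C: 2 H each → 6
  2 × C (aromatic): no H
  1 × C: 3 H
  1 × C: no H
  1 × N: 2 H
  1 × O: no H
  Total hydrogens = 15.
Molecular formula: C11H15NO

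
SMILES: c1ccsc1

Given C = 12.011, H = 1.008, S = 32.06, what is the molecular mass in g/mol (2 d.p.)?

84.14

Molecular formula: C4H4S.
M = 4×12.011 + 4×1.008 + 1×32.06 = 84.14 g/mol.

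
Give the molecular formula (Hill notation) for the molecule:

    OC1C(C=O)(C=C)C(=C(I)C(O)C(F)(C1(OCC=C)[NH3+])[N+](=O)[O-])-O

C13H17FIN2O7+

Heavy atoms from the SMILES: 13 C, 1 F, 1 I, 2 N, 7 O.
Implicit hydrogens by atom environment:
  5 × C: 1 H each → 5
  5 × C: no H
  3 × C: 2 H each → 6
  3 × O: 1 H each → 3
  3 × O: no H
  1 × F: no H
  1 × I: no H
  1 × N (charge +1): 3 H
  1 × N (charge +1): no H
  1 × O (charge -1): no H
  Total hydrogens = 17.
Net charge +1.
Molecular formula: C13H17FIN2O7+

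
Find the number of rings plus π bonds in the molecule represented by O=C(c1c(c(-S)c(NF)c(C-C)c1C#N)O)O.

7

Molecular formula from the SMILES: C10H9FN2O3S.
DoU = (2C + 2 + N − H − X)/2 = (2·10 + 2 + 2 − 9 − 1)/2 = 14/2 = 7.
(Structurally: 1 ring(s) + 6 π bond(s) = 7.)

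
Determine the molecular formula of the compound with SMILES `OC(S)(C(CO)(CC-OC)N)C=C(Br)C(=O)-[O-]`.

Heavy atoms from the SMILES: 1 Br, 9 C, 1 N, 5 O, 1 S.
Implicit hydrogens by atom environment:
  4 × C: no H
  3 × C: 2 H each → 6
  2 × O: 1 H each → 2
  2 × O: no H
  1 × Br: no H
  1 × C: 3 H
  1 × C: 1 H
  1 × N: 2 H
  1 × O (charge -1): no H
  1 × S: 1 H
  Total hydrogens = 15.
Net charge -1.
Molecular formula: C9H15BrNO5S-

C9H15BrNO5S-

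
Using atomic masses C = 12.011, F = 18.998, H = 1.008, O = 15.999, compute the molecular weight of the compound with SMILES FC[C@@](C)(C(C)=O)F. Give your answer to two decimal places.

122.11

Molecular formula: C5H8F2O.
M = 5×12.011 + 2×18.998 + 8×1.008 + 1×15.999 = 122.11 g/mol.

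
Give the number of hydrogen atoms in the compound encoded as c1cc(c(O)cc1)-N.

Hydrogens are implicit in SMILES; fill each atom to its normal valence:
  4 × C (aromatic): 1 H each → 4
  2 × C (aromatic): no H
  1 × N: 2 H
  1 × O: 1 H
  Total hydrogens = 7.

7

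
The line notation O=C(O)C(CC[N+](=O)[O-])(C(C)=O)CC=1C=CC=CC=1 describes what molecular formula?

Heavy atoms from the SMILES: 13 C, 1 N, 5 O.
Implicit hydrogens by atom environment:
  5 × C (aromatic): 1 H each → 5
  3 × C: 2 H each → 6
  3 × C: no H
  3 × O: no H
  1 × C: 3 H
  1 × C (aromatic): no H
  1 × N (charge +1): no H
  1 × O: 1 H
  1 × O (charge -1): no H
  Total hydrogens = 15.
Molecular formula: C13H15NO5

C13H15NO5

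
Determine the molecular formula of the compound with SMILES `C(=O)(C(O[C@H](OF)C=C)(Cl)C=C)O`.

C7H8ClFO4

Heavy atoms from the SMILES: 7 C, 1 Cl, 1 F, 4 O.
Implicit hydrogens by atom environment:
  3 × C: 1 H each → 3
  3 × O: no H
  2 × C: 2 H each → 4
  2 × C: no H
  1 × Cl: no H
  1 × F: no H
  1 × O: 1 H
  Total hydrogens = 8.
Molecular formula: C7H8ClFO4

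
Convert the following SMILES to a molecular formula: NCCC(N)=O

C3H8N2O

Heavy atoms from the SMILES: 3 C, 2 N, 1 O.
Implicit hydrogens by atom environment:
  2 × C: 2 H each → 4
  2 × N: 2 H each → 4
  1 × C: no H
  1 × O: no H
  Total hydrogens = 8.
Molecular formula: C3H8N2O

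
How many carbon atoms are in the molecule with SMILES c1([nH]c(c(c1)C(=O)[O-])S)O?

The symbol for carbon appears 5 times in the SMILES. Lowercase c denotes aromatic carbon and counts toward C.

5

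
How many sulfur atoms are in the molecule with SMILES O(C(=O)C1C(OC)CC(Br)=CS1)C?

1

The symbol for sulfur appears 1 time in the SMILES.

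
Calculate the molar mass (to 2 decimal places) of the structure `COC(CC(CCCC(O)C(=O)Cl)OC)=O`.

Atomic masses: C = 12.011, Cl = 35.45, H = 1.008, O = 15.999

Molecular formula: C10H17ClO5.
M = 10×12.011 + 1×35.45 + 17×1.008 + 5×15.999 = 252.69 g/mol.

252.69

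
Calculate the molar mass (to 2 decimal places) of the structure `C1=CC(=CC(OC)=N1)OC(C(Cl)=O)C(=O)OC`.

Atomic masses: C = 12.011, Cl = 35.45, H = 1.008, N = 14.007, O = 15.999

259.64

Molecular formula: C10H10ClNO5.
M = 10×12.011 + 1×35.45 + 10×1.008 + 1×14.007 + 5×15.999 = 259.64 g/mol.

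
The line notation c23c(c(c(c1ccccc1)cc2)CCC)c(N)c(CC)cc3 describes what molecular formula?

Heavy atoms from the SMILES: 21 C, 1 N.
Implicit hydrogens by atom environment:
  9 × C (aromatic): 1 H each → 9
  7 × C (aromatic): no H
  3 × C: 2 H each → 6
  2 × C: 3 H each → 6
  1 × N: 2 H
  Total hydrogens = 23.
Molecular formula: C21H23N

C21H23N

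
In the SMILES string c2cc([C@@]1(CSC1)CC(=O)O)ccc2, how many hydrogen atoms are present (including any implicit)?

Hydrogens are implicit in SMILES; fill each atom to its normal valence:
  5 × C (aromatic): 1 H each → 5
  3 × C: 2 H each → 6
  2 × C: no H
  1 × C (aromatic): no H
  1 × O: 1 H
  1 × O: no H
  1 × S: no H
  Total hydrogens = 12.

12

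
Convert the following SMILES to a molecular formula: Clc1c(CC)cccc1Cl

Heavy atoms from the SMILES: 8 C, 2 Cl.
Implicit hydrogens by atom environment:
  3 × C (aromatic): 1 H each → 3
  3 × C (aromatic): no H
  2 × Cl: no H
  1 × C: 3 H
  1 × C: 2 H
  Total hydrogens = 8.
Molecular formula: C8H8Cl2

C8H8Cl2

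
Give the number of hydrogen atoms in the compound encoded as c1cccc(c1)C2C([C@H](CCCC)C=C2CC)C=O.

24

Hydrogens are implicit in SMILES; fill each atom to its normal valence:
  5 × C: 1 H each → 5
  5 × C (aromatic): 1 H each → 5
  4 × C: 2 H each → 8
  2 × C: 3 H each → 6
  1 × C: no H
  1 × C (aromatic): no H
  1 × O: no H
  Total hydrogens = 24.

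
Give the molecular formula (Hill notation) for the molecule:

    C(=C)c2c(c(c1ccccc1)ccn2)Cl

Heavy atoms from the SMILES: 13 C, 1 Cl, 1 N.
Implicit hydrogens by atom environment:
  7 × C (aromatic): 1 H each → 7
  4 × C (aromatic): no H
  1 × C: 2 H
  1 × C: 1 H
  1 × Cl: no H
  1 × N (aromatic): no H
  Total hydrogens = 10.
Molecular formula: C13H10ClN

C13H10ClN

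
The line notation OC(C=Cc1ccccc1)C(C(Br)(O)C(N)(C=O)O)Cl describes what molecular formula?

C13H15BrClNO4

Heavy atoms from the SMILES: 1 Br, 13 C, 1 Cl, 1 N, 4 O.
Implicit hydrogens by atom environment:
  5 × C: 1 H each → 5
  5 × C (aromatic): 1 H each → 5
  3 × O: 1 H each → 3
  2 × C: no H
  1 × Br: no H
  1 × C (aromatic): no H
  1 × Cl: no H
  1 × N: 2 H
  1 × O: no H
  Total hydrogens = 15.
Molecular formula: C13H15BrClNO4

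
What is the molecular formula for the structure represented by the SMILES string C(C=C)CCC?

C6H12

Heavy atoms from the SMILES: 6 C.
Implicit hydrogens by atom environment:
  4 × C: 2 H each → 8
  1 × C: 3 H
  1 × C: 1 H
  Total hydrogens = 12.
Molecular formula: C6H12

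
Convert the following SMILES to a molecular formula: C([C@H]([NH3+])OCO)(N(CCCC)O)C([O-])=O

C8H18N2O5

Heavy atoms from the SMILES: 8 C, 2 N, 5 O.
Implicit hydrogens by atom environment:
  4 × C: 2 H each → 8
  2 × C: 1 H each → 2
  2 × O: 1 H each → 2
  2 × O: no H
  1 × C: 3 H
  1 × C: no H
  1 × N (charge +1): 3 H
  1 × N: no H
  1 × O (charge -1): no H
  Total hydrogens = 18.
Molecular formula: C8H18N2O5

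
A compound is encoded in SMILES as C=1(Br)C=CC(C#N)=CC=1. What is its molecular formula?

Heavy atoms from the SMILES: 1 Br, 7 C, 1 N.
Implicit hydrogens by atom environment:
  4 × C (aromatic): 1 H each → 4
  2 × C (aromatic): no H
  1 × Br: no H
  1 × C: no H
  1 × N: no H
  Total hydrogens = 4.
Molecular formula: C7H4BrN

C7H4BrN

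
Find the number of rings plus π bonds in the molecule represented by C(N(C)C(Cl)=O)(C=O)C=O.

3

Molecular formula from the SMILES: C5H6ClNO3.
DoU = (2C + 2 + N − H − X)/2 = (2·5 + 2 + 1 − 6 − 1)/2 = 6/2 = 3.
(Structurally: 0 ring(s) + 3 π bond(s) = 3.)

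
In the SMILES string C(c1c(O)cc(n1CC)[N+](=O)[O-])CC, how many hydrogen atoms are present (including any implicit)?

14

Hydrogens are implicit in SMILES; fill each atom to its normal valence:
  3 × C: 2 H each → 6
  3 × C (aromatic): no H
  2 × C: 3 H each → 6
  1 × C (aromatic): 1 H
  1 × N (aromatic): no H
  1 × N (charge +1): no H
  1 × O: 1 H
  1 × O: no H
  1 × O (charge -1): no H
  Total hydrogens = 14.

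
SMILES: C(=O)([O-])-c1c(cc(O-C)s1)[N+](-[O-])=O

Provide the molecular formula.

Heavy atoms from the SMILES: 6 C, 1 N, 5 O, 1 S.
Implicit hydrogens by atom environment:
  3 × C (aromatic): no H
  3 × O: no H
  2 × O (charge -1): no H
  1 × C: 3 H
  1 × C (aromatic): 1 H
  1 × C: no H
  1 × N (charge +1): no H
  1 × S (aromatic): no H
  Total hydrogens = 4.
Net charge -1.
Molecular formula: C6H4NO5S-

C6H4NO5S-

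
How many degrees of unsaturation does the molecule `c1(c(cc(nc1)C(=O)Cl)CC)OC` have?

Molecular formula from the SMILES: C9H10ClNO2.
DoU = (2C + 2 + N − H − X)/2 = (2·9 + 2 + 1 − 10 − 1)/2 = 10/2 = 5.
(Structurally: 1 ring(s) + 4 π bond(s) = 5.)

5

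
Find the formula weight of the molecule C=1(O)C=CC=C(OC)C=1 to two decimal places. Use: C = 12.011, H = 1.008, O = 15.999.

124.14

Molecular formula: C7H8O2.
M = 7×12.011 + 8×1.008 + 2×15.999 = 124.14 g/mol.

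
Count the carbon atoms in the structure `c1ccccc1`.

The symbol for carbon appears 6 times in the SMILES. Lowercase c denotes aromatic carbon and counts toward C.

6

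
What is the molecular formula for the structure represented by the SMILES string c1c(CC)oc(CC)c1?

Heavy atoms from the SMILES: 8 C, 1 O.
Implicit hydrogens by atom environment:
  2 × C: 3 H each → 6
  2 × C: 2 H each → 4
  2 × C (aromatic): 1 H each → 2
  2 × C (aromatic): no H
  1 × O (aromatic): no H
  Total hydrogens = 12.
Molecular formula: C8H12O

C8H12O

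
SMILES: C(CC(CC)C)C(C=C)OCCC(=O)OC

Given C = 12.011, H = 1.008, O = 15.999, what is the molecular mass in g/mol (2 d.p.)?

Molecular formula: C13H24O3.
M = 13×12.011 + 24×1.008 + 3×15.999 = 228.33 g/mol.

228.33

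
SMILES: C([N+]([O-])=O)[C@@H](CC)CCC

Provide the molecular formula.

Heavy atoms from the SMILES: 7 C, 1 N, 2 O.
Implicit hydrogens by atom environment:
  4 × C: 2 H each → 8
  2 × C: 3 H each → 6
  1 × C: 1 H
  1 × N (charge +1): no H
  1 × O: no H
  1 × O (charge -1): no H
  Total hydrogens = 15.
Molecular formula: C7H15NO2

C7H15NO2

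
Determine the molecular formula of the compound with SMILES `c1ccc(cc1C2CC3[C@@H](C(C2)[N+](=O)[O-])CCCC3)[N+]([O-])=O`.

C16H20N2O4

Heavy atoms from the SMILES: 16 C, 2 N, 4 O.
Implicit hydrogens by atom environment:
  6 × C: 2 H each → 12
  4 × C: 1 H each → 4
  4 × C (aromatic): 1 H each → 4
  2 × C (aromatic): no H
  2 × N (charge +1): no H
  2 × O: no H
  2 × O (charge -1): no H
  Total hydrogens = 20.
Molecular formula: C16H20N2O4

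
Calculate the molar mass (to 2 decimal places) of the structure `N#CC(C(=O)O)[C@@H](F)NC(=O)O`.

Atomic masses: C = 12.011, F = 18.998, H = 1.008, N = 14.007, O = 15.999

176.10

Molecular formula: C5H5FN2O4.
M = 5×12.011 + 1×18.998 + 5×1.008 + 2×14.007 + 4×15.999 = 176.10 g/mol.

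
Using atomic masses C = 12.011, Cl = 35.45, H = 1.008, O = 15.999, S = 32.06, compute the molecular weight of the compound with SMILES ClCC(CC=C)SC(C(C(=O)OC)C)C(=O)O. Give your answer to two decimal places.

280.76

Molecular formula: C11H17ClO4S.
M = 11×12.011 + 1×35.45 + 17×1.008 + 4×15.999 + 1×32.06 = 280.76 g/mol.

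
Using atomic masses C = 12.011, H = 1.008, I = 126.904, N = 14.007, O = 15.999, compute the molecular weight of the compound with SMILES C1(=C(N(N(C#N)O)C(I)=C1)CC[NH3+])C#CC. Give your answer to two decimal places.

Molecular formula: C10H12IN4O+.
M = 10×12.011 + 12×1.008 + 1×126.904 + 4×14.007 + 1×15.999 = 331.14 g/mol.

331.14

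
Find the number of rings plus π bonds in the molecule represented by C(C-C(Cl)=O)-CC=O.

Molecular formula from the SMILES: C5H7ClO2.
DoU = (2C + 2 + N − H − X)/2 = (2·5 + 2 + 0 − 7 − 1)/2 = 4/2 = 2.
(Structurally: 0 ring(s) + 2 π bond(s) = 2.)

2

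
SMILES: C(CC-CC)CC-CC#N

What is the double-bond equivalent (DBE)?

2

Molecular formula from the SMILES: C9H17N.
DoU = (2C + 2 + N − H − X)/2 = (2·9 + 2 + 1 − 17 − 0)/2 = 4/2 = 2.
(Structurally: 0 ring(s) + 2 π bond(s) = 2.)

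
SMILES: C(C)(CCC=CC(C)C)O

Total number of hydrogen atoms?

18

Hydrogens are implicit in SMILES; fill each atom to its normal valence:
  4 × C: 1 H each → 4
  3 × C: 3 H each → 9
  2 × C: 2 H each → 4
  1 × O: 1 H
  Total hydrogens = 18.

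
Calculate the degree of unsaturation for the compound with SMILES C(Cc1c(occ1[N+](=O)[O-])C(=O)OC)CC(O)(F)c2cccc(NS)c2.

9

Molecular formula from the SMILES: C16H17FN2O6S.
DoU = (2C + 2 + N − H − X)/2 = (2·16 + 2 + 2 − 17 − 1)/2 = 18/2 = 9.
(Structurally: 2 ring(s) + 7 π bond(s) = 9.)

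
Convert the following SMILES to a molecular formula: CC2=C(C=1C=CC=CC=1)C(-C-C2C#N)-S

C13H13NS

Heavy atoms from the SMILES: 13 C, 1 N, 1 S.
Implicit hydrogens by atom environment:
  5 × C (aromatic): 1 H each → 5
  3 × C: no H
  2 × C: 1 H each → 2
  1 × C: 3 H
  1 × C: 2 H
  1 × C (aromatic): no H
  1 × N: no H
  1 × S: 1 H
  Total hydrogens = 13.
Molecular formula: C13H13NS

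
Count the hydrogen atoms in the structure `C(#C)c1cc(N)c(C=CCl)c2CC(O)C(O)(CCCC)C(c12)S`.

Hydrogens are implicit in SMILES; fill each atom to its normal valence:
  5 × C: 1 H each → 5
  5 × C (aromatic): no H
  4 × C: 2 H each → 8
  2 × C: no H
  2 × O: 1 H each → 2
  1 × C: 3 H
  1 × C (aromatic): 1 H
  1 × Cl: no H
  1 × N: 2 H
  1 × S: 1 H
  Total hydrogens = 22.

22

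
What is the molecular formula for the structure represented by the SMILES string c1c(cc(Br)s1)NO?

C4H4BrNOS

Heavy atoms from the SMILES: 1 Br, 4 C, 1 N, 1 O, 1 S.
Implicit hydrogens by atom environment:
  2 × C (aromatic): 1 H each → 2
  2 × C (aromatic): no H
  1 × Br: no H
  1 × N: 1 H
  1 × O: 1 H
  1 × S (aromatic): no H
  Total hydrogens = 4.
Molecular formula: C4H4BrNOS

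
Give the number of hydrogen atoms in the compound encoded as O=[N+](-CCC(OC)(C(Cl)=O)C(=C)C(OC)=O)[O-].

Hydrogens are implicit in SMILES; fill each atom to its normal valence:
  5 × O: no H
  4 × C: no H
  3 × C: 2 H each → 6
  2 × C: 3 H each → 6
  1 × Cl: no H
  1 × N (charge +1): no H
  1 × O (charge -1): no H
  Total hydrogens = 12.

12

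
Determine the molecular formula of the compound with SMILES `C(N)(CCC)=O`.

C4H9NO

Heavy atoms from the SMILES: 4 C, 1 N, 1 O.
Implicit hydrogens by atom environment:
  2 × C: 2 H each → 4
  1 × C: 3 H
  1 × C: no H
  1 × N: 2 H
  1 × O: no H
  Total hydrogens = 9.
Molecular formula: C4H9NO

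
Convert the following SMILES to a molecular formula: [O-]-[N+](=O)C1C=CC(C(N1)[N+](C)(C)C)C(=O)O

Heavy atoms from the SMILES: 9 C, 3 N, 4 O.
Implicit hydrogens by atom environment:
  5 × C: 1 H each → 5
  3 × C: 3 H each → 9
  2 × N (charge +1): no H
  2 × O: no H
  1 × C: no H
  1 × N: 1 H
  1 × O: 1 H
  1 × O (charge -1): no H
  Total hydrogens = 16.
Net charge +1.
Molecular formula: C9H16N3O4+

C9H16N3O4+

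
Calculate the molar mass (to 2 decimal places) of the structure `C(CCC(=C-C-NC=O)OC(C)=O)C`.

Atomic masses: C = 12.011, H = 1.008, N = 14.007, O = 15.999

199.25

Molecular formula: C10H17NO3.
M = 10×12.011 + 17×1.008 + 1×14.007 + 3×15.999 = 199.25 g/mol.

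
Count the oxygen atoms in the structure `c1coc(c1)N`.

The symbol for oxygen appears 1 time in the SMILES.

1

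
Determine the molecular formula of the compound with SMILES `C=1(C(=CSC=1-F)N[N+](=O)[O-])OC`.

C5H5FN2O3S

Heavy atoms from the SMILES: 5 C, 1 F, 2 N, 3 O, 1 S.
Implicit hydrogens by atom environment:
  3 × C (aromatic): no H
  2 × O: no H
  1 × C: 3 H
  1 × C (aromatic): 1 H
  1 × F: no H
  1 × N: 1 H
  1 × N (charge +1): no H
  1 × O (charge -1): no H
  1 × S (aromatic): no H
  Total hydrogens = 5.
Molecular formula: C5H5FN2O3S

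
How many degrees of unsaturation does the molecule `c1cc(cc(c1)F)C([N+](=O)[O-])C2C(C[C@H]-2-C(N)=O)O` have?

7

Molecular formula from the SMILES: C12H13FN2O4.
DoU = (2C + 2 + N − H − X)/2 = (2·12 + 2 + 2 − 13 − 1)/2 = 14/2 = 7.
(Structurally: 2 ring(s) + 5 π bond(s) = 7.)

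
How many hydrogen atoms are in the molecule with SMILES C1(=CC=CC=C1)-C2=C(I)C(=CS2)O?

Hydrogens are implicit in SMILES; fill each atom to its normal valence:
  6 × C (aromatic): 1 H each → 6
  4 × C (aromatic): no H
  1 × I: no H
  1 × O: 1 H
  1 × S (aromatic): no H
  Total hydrogens = 7.

7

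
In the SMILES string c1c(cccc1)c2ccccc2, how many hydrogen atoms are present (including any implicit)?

10

Hydrogens are implicit in SMILES; fill each atom to its normal valence:
  10 × C (aromatic): 1 H each → 10
  2 × C (aromatic): no H
  Total hydrogens = 10.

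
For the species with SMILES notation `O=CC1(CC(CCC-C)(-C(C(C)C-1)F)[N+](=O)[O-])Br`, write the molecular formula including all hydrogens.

Heavy atoms from the SMILES: 1 Br, 12 C, 1 F, 1 N, 3 O.
Implicit hydrogens by atom environment:
  5 × C: 2 H each → 10
  3 × C: 1 H each → 3
  2 × C: 3 H each → 6
  2 × C: no H
  2 × O: no H
  1 × Br: no H
  1 × F: no H
  1 × N (charge +1): no H
  1 × O (charge -1): no H
  Total hydrogens = 19.
Molecular formula: C12H19BrFNO3

C12H19BrFNO3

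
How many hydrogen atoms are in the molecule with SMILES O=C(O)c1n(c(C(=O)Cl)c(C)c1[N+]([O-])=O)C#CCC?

Hydrogens are implicit in SMILES; fill each atom to its normal valence:
  4 × C (aromatic): no H
  4 × C: no H
  3 × O: no H
  2 × C: 3 H each → 6
  1 × C: 2 H
  1 × Cl: no H
  1 × N (aromatic): no H
  1 × N (charge +1): no H
  1 × O: 1 H
  1 × O (charge -1): no H
  Total hydrogens = 9.

9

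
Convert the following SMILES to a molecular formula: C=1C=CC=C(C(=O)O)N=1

C6H5NO2

Heavy atoms from the SMILES: 6 C, 1 N, 2 O.
Implicit hydrogens by atom environment:
  4 × C (aromatic): 1 H each → 4
  1 × C (aromatic): no H
  1 × C: no H
  1 × N (aromatic): no H
  1 × O: 1 H
  1 × O: no H
  Total hydrogens = 5.
Molecular formula: C6H5NO2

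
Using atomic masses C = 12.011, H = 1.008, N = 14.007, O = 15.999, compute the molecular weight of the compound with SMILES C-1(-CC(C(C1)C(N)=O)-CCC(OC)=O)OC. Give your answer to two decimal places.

Molecular formula: C11H19NO4.
M = 11×12.011 + 19×1.008 + 1×14.007 + 4×15.999 = 229.28 g/mol.

229.28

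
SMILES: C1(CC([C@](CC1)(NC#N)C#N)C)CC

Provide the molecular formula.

Heavy atoms from the SMILES: 11 C, 3 N.
Implicit hydrogens by atom environment:
  4 × C: 2 H each → 8
  3 × C: no H
  2 × C: 3 H each → 6
  2 × C: 1 H each → 2
  2 × N: no H
  1 × N: 1 H
  Total hydrogens = 17.
Molecular formula: C11H17N3

C11H17N3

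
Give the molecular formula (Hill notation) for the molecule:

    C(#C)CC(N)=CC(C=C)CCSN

Heavy atoms from the SMILES: 10 C, 2 N, 1 S.
Implicit hydrogens by atom environment:
  4 × C: 2 H each → 8
  4 × C: 1 H each → 4
  2 × C: no H
  2 × N: 2 H each → 4
  1 × S: no H
  Total hydrogens = 16.
Molecular formula: C10H16N2S

C10H16N2S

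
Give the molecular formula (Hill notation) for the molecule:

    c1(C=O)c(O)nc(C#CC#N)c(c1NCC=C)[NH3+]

C12H11N4O2+

Heavy atoms from the SMILES: 12 C, 4 N, 2 O.
Implicit hydrogens by atom environment:
  5 × C (aromatic): no H
  3 × C: no H
  2 × C: 2 H each → 4
  2 × C: 1 H each → 2
  1 × N (charge +1): 3 H
  1 × N: 1 H
  1 × N (aromatic): no H
  1 × N: no H
  1 × O: 1 H
  1 × O: no H
  Total hydrogens = 11.
Net charge +1.
Molecular formula: C12H11N4O2+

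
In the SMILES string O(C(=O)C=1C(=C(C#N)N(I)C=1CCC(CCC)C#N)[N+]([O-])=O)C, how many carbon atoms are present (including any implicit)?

The symbol for carbon appears 14 times in the SMILES.

14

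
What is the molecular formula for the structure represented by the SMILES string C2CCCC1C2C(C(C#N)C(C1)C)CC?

C14H23N

Heavy atoms from the SMILES: 14 C, 1 N.
Implicit hydrogens by atom environment:
  6 × C: 2 H each → 12
  5 × C: 1 H each → 5
  2 × C: 3 H each → 6
  1 × C: no H
  1 × N: no H
  Total hydrogens = 23.
Molecular formula: C14H23N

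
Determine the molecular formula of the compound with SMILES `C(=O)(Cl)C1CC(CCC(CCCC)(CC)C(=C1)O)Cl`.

Heavy atoms from the SMILES: 15 C, 2 Cl, 2 O.
Implicit hydrogens by atom environment:
  7 × C: 2 H each → 14
  3 × C: 1 H each → 3
  3 × C: no H
  2 × C: 3 H each → 6
  2 × Cl: no H
  1 × O: 1 H
  1 × O: no H
  Total hydrogens = 24.
Molecular formula: C15H24Cl2O2

C15H24Cl2O2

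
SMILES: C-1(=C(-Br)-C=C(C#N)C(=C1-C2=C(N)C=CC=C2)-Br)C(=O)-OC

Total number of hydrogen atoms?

10

Hydrogens are implicit in SMILES; fill each atom to its normal valence:
  7 × C (aromatic): no H
  5 × C (aromatic): 1 H each → 5
  2 × Br: no H
  2 × C: no H
  2 × O: no H
  1 × C: 3 H
  1 × N: 2 H
  1 × N: no H
  Total hydrogens = 10.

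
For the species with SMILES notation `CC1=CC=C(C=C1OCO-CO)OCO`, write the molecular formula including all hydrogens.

Heavy atoms from the SMILES: 10 C, 5 O.
Implicit hydrogens by atom environment:
  3 × C: 2 H each → 6
  3 × C (aromatic): 1 H each → 3
  3 × C (aromatic): no H
  3 × O: no H
  2 × O: 1 H each → 2
  1 × C: 3 H
  Total hydrogens = 14.
Molecular formula: C10H14O5

C10H14O5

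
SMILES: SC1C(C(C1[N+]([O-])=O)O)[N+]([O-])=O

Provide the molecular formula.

Heavy atoms from the SMILES: 4 C, 2 N, 5 O, 1 S.
Implicit hydrogens by atom environment:
  4 × C: 1 H each → 4
  2 × N (charge +1): no H
  2 × O: no H
  2 × O (charge -1): no H
  1 × O: 1 H
  1 × S: 1 H
  Total hydrogens = 6.
Molecular formula: C4H6N2O5S

C4H6N2O5S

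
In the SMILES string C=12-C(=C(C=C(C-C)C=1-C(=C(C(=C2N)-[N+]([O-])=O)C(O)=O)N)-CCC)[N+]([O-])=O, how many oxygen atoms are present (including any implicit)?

The symbol for oxygen appears 6 times in the SMILES.

6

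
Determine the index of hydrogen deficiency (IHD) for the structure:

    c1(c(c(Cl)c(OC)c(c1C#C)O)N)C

6

Molecular formula from the SMILES: C10H10ClNO2.
DoU = (2C + 2 + N − H − X)/2 = (2·10 + 2 + 1 − 10 − 1)/2 = 12/2 = 6.
(Structurally: 1 ring(s) + 5 π bond(s) = 6.)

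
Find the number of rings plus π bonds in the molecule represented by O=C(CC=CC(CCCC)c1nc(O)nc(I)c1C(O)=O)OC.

Molecular formula from the SMILES: C15H19IN2O5.
DoU = (2C + 2 + N − H − X)/2 = (2·15 + 2 + 2 − 19 − 1)/2 = 14/2 = 7.
(Structurally: 1 ring(s) + 6 π bond(s) = 7.)

7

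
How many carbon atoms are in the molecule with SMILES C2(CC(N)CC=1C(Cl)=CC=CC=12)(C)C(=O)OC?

13

The symbol for carbon appears 13 times in the SMILES. (Cl is a single chlorine, not C + l.)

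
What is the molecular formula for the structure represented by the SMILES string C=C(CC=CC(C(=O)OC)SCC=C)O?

Heavy atoms from the SMILES: 11 C, 3 O, 1 S.
Implicit hydrogens by atom environment:
  4 × C: 2 H each → 8
  4 × C: 1 H each → 4
  2 × C: no H
  2 × O: no H
  1 × C: 3 H
  1 × O: 1 H
  1 × S: no H
  Total hydrogens = 16.
Molecular formula: C11H16O3S

C11H16O3S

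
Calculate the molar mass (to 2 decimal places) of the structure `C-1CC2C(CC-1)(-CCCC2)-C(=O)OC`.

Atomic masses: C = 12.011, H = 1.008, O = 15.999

Molecular formula: C12H20O2.
M = 12×12.011 + 20×1.008 + 2×15.999 = 196.29 g/mol.

196.29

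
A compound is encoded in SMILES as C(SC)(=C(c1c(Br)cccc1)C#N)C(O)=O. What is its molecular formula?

Heavy atoms from the SMILES: 1 Br, 11 C, 1 N, 2 O, 1 S.
Implicit hydrogens by atom environment:
  4 × C (aromatic): 1 H each → 4
  4 × C: no H
  2 × C (aromatic): no H
  1 × Br: no H
  1 × C: 3 H
  1 × N: no H
  1 × O: 1 H
  1 × O: no H
  1 × S: no H
  Total hydrogens = 8.
Molecular formula: C11H8BrNO2S

C11H8BrNO2S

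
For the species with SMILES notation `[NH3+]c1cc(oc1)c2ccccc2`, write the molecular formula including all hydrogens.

C10H10NO+

Heavy atoms from the SMILES: 10 C, 1 N, 1 O.
Implicit hydrogens by atom environment:
  7 × C (aromatic): 1 H each → 7
  3 × C (aromatic): no H
  1 × N (charge +1): 3 H
  1 × O (aromatic): no H
  Total hydrogens = 10.
Net charge +1.
Molecular formula: C10H10NO+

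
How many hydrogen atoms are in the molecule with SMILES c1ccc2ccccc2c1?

Hydrogens are implicit in SMILES; fill each atom to its normal valence:
  8 × C (aromatic): 1 H each → 8
  2 × C (aromatic): no H
  Total hydrogens = 8.

8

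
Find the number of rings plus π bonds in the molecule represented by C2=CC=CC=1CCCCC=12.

Molecular formula from the SMILES: C10H12.
DoU = (2C + 2 + N − H − X)/2 = (2·10 + 2 + 0 − 12 − 0)/2 = 10/2 = 5.
(Structurally: 2 ring(s) + 3 π bond(s) = 5.)

5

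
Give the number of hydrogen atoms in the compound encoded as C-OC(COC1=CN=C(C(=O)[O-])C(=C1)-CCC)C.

18

Hydrogens are implicit in SMILES; fill each atom to its normal valence:
  3 × C: 3 H each → 9
  3 × C: 2 H each → 6
  3 × C (aromatic): no H
  3 × O: no H
  2 × C (aromatic): 1 H each → 2
  1 × C: 1 H
  1 × C: no H
  1 × N (aromatic): no H
  1 × O (charge -1): no H
  Total hydrogens = 18.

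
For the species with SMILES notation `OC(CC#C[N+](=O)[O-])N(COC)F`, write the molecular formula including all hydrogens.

Heavy atoms from the SMILES: 6 C, 1 F, 2 N, 4 O.
Implicit hydrogens by atom environment:
  2 × C: 2 H each → 4
  2 × C: no H
  2 × O: no H
  1 × C: 3 H
  1 × C: 1 H
  1 × F: no H
  1 × N: no H
  1 × N (charge +1): no H
  1 × O: 1 H
  1 × O (charge -1): no H
  Total hydrogens = 9.
Molecular formula: C6H9FN2O4

C6H9FN2O4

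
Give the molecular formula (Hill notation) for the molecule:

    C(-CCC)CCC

C7H16

Heavy atoms from the SMILES: 7 C.
Implicit hydrogens by atom environment:
  5 × C: 2 H each → 10
  2 × C: 3 H each → 6
  Total hydrogens = 16.
Molecular formula: C7H16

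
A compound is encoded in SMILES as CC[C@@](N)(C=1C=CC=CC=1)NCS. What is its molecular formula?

Heavy atoms from the SMILES: 10 C, 2 N, 1 S.
Implicit hydrogens by atom environment:
  5 × C (aromatic): 1 H each → 5
  2 × C: 2 H each → 4
  1 × C: 3 H
  1 × C: no H
  1 × C (aromatic): no H
  1 × N: 2 H
  1 × N: 1 H
  1 × S: 1 H
  Total hydrogens = 16.
Molecular formula: C10H16N2S

C10H16N2S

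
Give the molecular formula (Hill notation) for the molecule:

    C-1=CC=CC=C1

Heavy atoms from the SMILES: 6 C.
Implicit hydrogens by atom environment:
  6 × C (aromatic): 1 H each → 6
  Total hydrogens = 6.
Molecular formula: C6H6

C6H6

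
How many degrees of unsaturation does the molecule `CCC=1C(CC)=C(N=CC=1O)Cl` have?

4

Molecular formula from the SMILES: C9H12ClNO.
DoU = (2C + 2 + N − H − X)/2 = (2·9 + 2 + 1 − 12 − 1)/2 = 8/2 = 4.
(Structurally: 1 ring(s) + 3 π bond(s) = 4.)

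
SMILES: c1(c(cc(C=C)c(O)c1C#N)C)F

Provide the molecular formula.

C10H8FNO

Heavy atoms from the SMILES: 10 C, 1 F, 1 N, 1 O.
Implicit hydrogens by atom environment:
  5 × C (aromatic): no H
  1 × C: 3 H
  1 × C: 2 H
  1 × C (aromatic): 1 H
  1 × C: 1 H
  1 × C: no H
  1 × F: no H
  1 × N: no H
  1 × O: 1 H
  Total hydrogens = 8.
Molecular formula: C10H8FNO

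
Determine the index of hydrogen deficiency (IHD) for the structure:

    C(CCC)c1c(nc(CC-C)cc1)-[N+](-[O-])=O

5

Molecular formula from the SMILES: C12H18N2O2.
DoU = (2C + 2 + N − H − X)/2 = (2·12 + 2 + 2 − 18 − 0)/2 = 10/2 = 5.
(Structurally: 1 ring(s) + 4 π bond(s) = 5.)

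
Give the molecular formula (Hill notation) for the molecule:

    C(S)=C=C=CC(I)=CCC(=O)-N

C8H8INOS

Heavy atoms from the SMILES: 8 C, 1 I, 1 N, 1 O, 1 S.
Implicit hydrogens by atom environment:
  4 × C: no H
  3 × C: 1 H each → 3
  1 × C: 2 H
  1 × I: no H
  1 × N: 2 H
  1 × O: no H
  1 × S: 1 H
  Total hydrogens = 8.
Molecular formula: C8H8INOS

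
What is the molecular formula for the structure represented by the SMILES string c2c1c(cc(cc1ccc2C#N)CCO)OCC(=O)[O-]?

C15H12NO4-

Heavy atoms from the SMILES: 15 C, 1 N, 4 O.
Implicit hydrogens by atom environment:
  5 × C (aromatic): 1 H each → 5
  5 × C (aromatic): no H
  3 × C: 2 H each → 6
  2 × C: no H
  2 × O: no H
  1 × N: no H
  1 × O: 1 H
  1 × O (charge -1): no H
  Total hydrogens = 12.
Net charge -1.
Molecular formula: C15H12NO4-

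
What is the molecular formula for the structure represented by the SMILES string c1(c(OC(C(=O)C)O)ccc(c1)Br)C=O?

C10H9BrO4

Heavy atoms from the SMILES: 1 Br, 10 C, 4 O.
Implicit hydrogens by atom environment:
  3 × C (aromatic): 1 H each → 3
  3 × C (aromatic): no H
  3 × O: no H
  2 × C: 1 H each → 2
  1 × Br: no H
  1 × C: 3 H
  1 × C: no H
  1 × O: 1 H
  Total hydrogens = 9.
Molecular formula: C10H9BrO4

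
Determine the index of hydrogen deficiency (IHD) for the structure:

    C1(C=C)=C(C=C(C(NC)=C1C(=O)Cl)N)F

6

Molecular formula from the SMILES: C10H10ClFN2O.
DoU = (2C + 2 + N − H − X)/2 = (2·10 + 2 + 2 − 10 − 2)/2 = 12/2 = 6.
(Structurally: 1 ring(s) + 5 π bond(s) = 6.)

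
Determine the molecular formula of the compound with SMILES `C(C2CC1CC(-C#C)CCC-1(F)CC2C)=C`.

Heavy atoms from the SMILES: 15 C, 1 F.
Implicit hydrogens by atom environment:
  6 × C: 2 H each → 12
  6 × C: 1 H each → 6
  2 × C: no H
  1 × C: 3 H
  1 × F: no H
  Total hydrogens = 21.
Molecular formula: C15H21F

C15H21F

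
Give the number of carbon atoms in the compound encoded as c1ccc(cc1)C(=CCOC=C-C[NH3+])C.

13

The symbol for carbon appears 13 times in the SMILES. Lowercase c denotes aromatic carbon and counts toward C.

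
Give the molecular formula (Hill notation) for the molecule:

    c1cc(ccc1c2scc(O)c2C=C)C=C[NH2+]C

C15H16NOS+

Heavy atoms from the SMILES: 15 C, 1 N, 1 O, 1 S.
Implicit hydrogens by atom environment:
  5 × C (aromatic): 1 H each → 5
  5 × C (aromatic): no H
  3 × C: 1 H each → 3
  1 × C: 3 H
  1 × C: 2 H
  1 × N (charge +1): 2 H
  1 × O: 1 H
  1 × S (aromatic): no H
  Total hydrogens = 16.
Net charge +1.
Molecular formula: C15H16NOS+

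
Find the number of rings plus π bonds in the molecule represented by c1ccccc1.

4

Molecular formula from the SMILES: C6H6.
DoU = (2C + 2 + N − H − X)/2 = (2·6 + 2 + 0 − 6 − 0)/2 = 8/2 = 4.
(Structurally: 1 ring(s) + 3 π bond(s) = 4.)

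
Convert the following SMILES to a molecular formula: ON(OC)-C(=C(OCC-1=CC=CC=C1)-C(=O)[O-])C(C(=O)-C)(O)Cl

Heavy atoms from the SMILES: 14 C, 1 Cl, 1 N, 7 O.
Implicit hydrogens by atom environment:
  5 × C (aromatic): 1 H each → 5
  5 × C: no H
  4 × O: no H
  2 × C: 3 H each → 6
  2 × O: 1 H each → 2
  1 × C: 2 H
  1 × C (aromatic): no H
  1 × Cl: no H
  1 × N: no H
  1 × O (charge -1): no H
  Total hydrogens = 15.
Net charge -1.
Molecular formula: C14H15ClNO7-

C14H15ClNO7-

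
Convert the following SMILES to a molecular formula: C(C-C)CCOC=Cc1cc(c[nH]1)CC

Heavy atoms from the SMILES: 13 C, 1 N, 1 O.
Implicit hydrogens by atom environment:
  5 × C: 2 H each → 10
  2 × C: 3 H each → 6
  2 × C (aromatic): 1 H each → 2
  2 × C: 1 H each → 2
  2 × C (aromatic): no H
  1 × N (aromatic): 1 H
  1 × O: no H
  Total hydrogens = 21.
Molecular formula: C13H21NO

C13H21NO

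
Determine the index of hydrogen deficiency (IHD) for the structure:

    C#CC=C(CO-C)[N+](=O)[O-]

Molecular formula from the SMILES: C6H7NO3.
DoU = (2C + 2 + N − H − X)/2 = (2·6 + 2 + 1 − 7 − 0)/2 = 8/2 = 4.
(Structurally: 0 ring(s) + 4 π bond(s) = 4.)

4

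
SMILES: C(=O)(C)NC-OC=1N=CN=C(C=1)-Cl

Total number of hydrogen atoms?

Hydrogens are implicit in SMILES; fill each atom to its normal valence:
  2 × C (aromatic): 1 H each → 2
  2 × C (aromatic): no H
  2 × N (aromatic): no H
  2 × O: no H
  1 × C: 3 H
  1 × C: 2 H
  1 × C: no H
  1 × Cl: no H
  1 × N: 1 H
  Total hydrogens = 8.

8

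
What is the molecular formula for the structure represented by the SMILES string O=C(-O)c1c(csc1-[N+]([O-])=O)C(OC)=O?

Heavy atoms from the SMILES: 7 C, 1 N, 6 O, 1 S.
Implicit hydrogens by atom environment:
  4 × O: no H
  3 × C (aromatic): no H
  2 × C: no H
  1 × C: 3 H
  1 × C (aromatic): 1 H
  1 × N (charge +1): no H
  1 × O: 1 H
  1 × O (charge -1): no H
  1 × S (aromatic): no H
  Total hydrogens = 5.
Molecular formula: C7H5NO6S

C7H5NO6S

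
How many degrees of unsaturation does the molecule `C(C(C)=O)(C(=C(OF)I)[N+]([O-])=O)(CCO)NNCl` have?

Molecular formula from the SMILES: C7H10ClFIN3O5.
DoU = (2C + 2 + N − H − X)/2 = (2·7 + 2 + 3 − 10 − 3)/2 = 6/2 = 3.
(Structurally: 0 ring(s) + 3 π bond(s) = 3.)

3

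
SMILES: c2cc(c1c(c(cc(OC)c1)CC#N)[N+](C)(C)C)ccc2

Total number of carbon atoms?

The symbol for carbon appears 18 times in the SMILES. Lowercase c denotes aromatic carbon and counts toward C.

18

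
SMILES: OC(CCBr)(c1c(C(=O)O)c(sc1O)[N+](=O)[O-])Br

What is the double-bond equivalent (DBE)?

Molecular formula from the SMILES: C8H7Br2NO6S.
DoU = (2C + 2 + N − H − X)/2 = (2·8 + 2 + 1 − 7 − 2)/2 = 10/2 = 5.
(Structurally: 1 ring(s) + 4 π bond(s) = 5.)

5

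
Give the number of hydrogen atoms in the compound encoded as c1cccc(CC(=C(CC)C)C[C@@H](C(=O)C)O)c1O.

22

Hydrogens are implicit in SMILES; fill each atom to its normal valence:
  4 × C (aromatic): 1 H each → 4
  3 × C: 3 H each → 9
  3 × C: 2 H each → 6
  3 × C: no H
  2 × C (aromatic): no H
  2 × O: 1 H each → 2
  1 × C: 1 H
  1 × O: no H
  Total hydrogens = 22.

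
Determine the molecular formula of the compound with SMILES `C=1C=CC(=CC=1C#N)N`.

Heavy atoms from the SMILES: 7 C, 2 N.
Implicit hydrogens by atom environment:
  4 × C (aromatic): 1 H each → 4
  2 × C (aromatic): no H
  1 × C: no H
  1 × N: 2 H
  1 × N: no H
  Total hydrogens = 6.
Molecular formula: C7H6N2

C7H6N2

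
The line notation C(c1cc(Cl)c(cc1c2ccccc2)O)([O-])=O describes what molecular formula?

C13H8ClO3-

Heavy atoms from the SMILES: 13 C, 1 Cl, 3 O.
Implicit hydrogens by atom environment:
  7 × C (aromatic): 1 H each → 7
  5 × C (aromatic): no H
  1 × C: no H
  1 × Cl: no H
  1 × O: 1 H
  1 × O: no H
  1 × O (charge -1): no H
  Total hydrogens = 8.
Net charge -1.
Molecular formula: C13H8ClO3-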